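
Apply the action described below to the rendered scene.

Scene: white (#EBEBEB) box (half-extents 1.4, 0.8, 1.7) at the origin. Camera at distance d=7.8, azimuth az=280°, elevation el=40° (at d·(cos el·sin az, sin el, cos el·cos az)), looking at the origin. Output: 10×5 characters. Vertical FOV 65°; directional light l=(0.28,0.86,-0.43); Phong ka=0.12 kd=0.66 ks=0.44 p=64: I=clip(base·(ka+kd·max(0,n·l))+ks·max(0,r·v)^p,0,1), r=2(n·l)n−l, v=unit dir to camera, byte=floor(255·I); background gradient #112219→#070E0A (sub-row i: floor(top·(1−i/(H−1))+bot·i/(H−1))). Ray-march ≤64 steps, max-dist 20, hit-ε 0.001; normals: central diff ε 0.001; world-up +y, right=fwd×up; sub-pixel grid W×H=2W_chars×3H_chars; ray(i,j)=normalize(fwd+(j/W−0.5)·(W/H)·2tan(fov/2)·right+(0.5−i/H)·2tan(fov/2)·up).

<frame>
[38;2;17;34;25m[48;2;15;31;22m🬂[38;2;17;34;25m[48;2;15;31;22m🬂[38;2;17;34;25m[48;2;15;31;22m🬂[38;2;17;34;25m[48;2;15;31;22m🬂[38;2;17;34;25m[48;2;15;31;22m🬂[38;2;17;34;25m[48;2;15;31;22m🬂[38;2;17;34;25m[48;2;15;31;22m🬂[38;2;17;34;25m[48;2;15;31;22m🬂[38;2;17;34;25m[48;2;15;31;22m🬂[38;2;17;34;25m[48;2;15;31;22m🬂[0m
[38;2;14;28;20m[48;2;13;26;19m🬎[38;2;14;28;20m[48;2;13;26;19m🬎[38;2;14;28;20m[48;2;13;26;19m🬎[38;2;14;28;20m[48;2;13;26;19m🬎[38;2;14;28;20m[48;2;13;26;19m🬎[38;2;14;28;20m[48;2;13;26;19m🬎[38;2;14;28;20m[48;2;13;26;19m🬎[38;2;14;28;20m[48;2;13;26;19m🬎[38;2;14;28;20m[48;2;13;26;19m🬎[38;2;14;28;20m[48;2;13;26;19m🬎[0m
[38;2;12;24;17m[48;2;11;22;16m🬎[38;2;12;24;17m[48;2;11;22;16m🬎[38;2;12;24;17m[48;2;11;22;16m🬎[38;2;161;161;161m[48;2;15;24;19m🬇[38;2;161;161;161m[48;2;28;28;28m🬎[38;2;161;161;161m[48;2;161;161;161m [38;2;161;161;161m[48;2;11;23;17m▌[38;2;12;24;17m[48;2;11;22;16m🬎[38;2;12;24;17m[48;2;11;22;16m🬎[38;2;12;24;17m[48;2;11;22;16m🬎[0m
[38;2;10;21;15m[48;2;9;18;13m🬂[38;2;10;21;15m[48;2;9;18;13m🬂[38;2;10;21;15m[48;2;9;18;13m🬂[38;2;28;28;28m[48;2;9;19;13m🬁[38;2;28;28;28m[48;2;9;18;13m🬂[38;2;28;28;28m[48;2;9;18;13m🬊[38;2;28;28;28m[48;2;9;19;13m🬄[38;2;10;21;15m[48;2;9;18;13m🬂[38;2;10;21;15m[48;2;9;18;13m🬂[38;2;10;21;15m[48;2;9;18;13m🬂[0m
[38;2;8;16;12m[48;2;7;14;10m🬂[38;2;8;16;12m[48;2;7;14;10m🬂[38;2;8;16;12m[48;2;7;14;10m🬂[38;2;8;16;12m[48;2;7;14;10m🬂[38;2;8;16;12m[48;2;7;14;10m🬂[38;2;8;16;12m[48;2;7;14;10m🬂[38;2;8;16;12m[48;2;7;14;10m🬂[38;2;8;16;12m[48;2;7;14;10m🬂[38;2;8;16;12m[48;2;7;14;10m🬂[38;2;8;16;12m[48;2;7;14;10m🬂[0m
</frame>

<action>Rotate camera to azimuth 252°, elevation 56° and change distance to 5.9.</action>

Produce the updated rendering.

<frame>
[38;2;17;34;25m[48;2;15;31;22m🬂[38;2;17;34;25m[48;2;15;31;22m🬂[38;2;17;34;25m[48;2;15;31;22m🬂[38;2;17;34;25m[48;2;15;31;22m🬂[38;2;17;34;25m[48;2;15;31;22m🬂[38;2;17;34;25m[48;2;15;31;22m🬂[38;2;17;34;25m[48;2;15;31;22m🬂[38;2;17;34;25m[48;2;15;31;22m🬂[38;2;17;34;25m[48;2;15;31;22m🬂[38;2;17;34;25m[48;2;15;31;22m🬂[0m
[38;2;14;28;20m[48;2;13;26;19m🬎[38;2;14;28;20m[48;2;13;26;19m🬎[38;2;14;28;20m[48;2;13;26;19m🬎[38;2;13;28;20m[48;2;161;161;161m🬝[38;2;14;28;20m[48;2;161;161;161m🬎[38;2;14;28;20m[48;2;161;161;161m🬎[38;2;161;161;161m[48;2;14;28;20m🬱[38;2;14;28;20m[48;2;13;26;19m🬎[38;2;14;28;20m[48;2;13;26;19m🬎[38;2;14;28;20m[48;2;13;26;19m🬎[0m
[38;2;12;24;17m[48;2;11;22;16m🬎[38;2;12;24;17m[48;2;11;22;16m🬎[38;2;12;24;17m[48;2;11;22;16m🬎[38;2;161;161;161m[48;2;11;23;16m🬨[38;2;161;161;161m[48;2;161;161;161m [38;2;161;161;161m[48;2;161;161;161m [38;2;161;161;161m[48;2;161;161;161m [38;2;161;161;161m[48;2;12;24;17m🬱[38;2;12;24;17m[48;2;11;22;16m🬎[38;2;12;24;17m[48;2;11;22;16m🬎[0m
[38;2;10;21;15m[48;2;9;18;13m🬂[38;2;10;21;15m[48;2;9;18;13m🬂[38;2;10;21;15m[48;2;9;18;13m🬂[38;2;163;163;163m[48;2;14;21;17m🬉[38;2;161;161;161m[48;2;28;28;28m🬆[38;2;161;161;161m[48;2;18;23;20m🬂[38;2;28;28;28m[48;2;9;18;13m🬆[38;2;28;28;28m[48;2;9;19;13m🬀[38;2;10;21;15m[48;2;9;18;13m🬂[38;2;10;21;15m[48;2;9;18;13m🬂[0m
[38;2;8;16;12m[48;2;7;14;10m🬂[38;2;8;16;12m[48;2;7;14;10m🬂[38;2;8;16;12m[48;2;7;14;10m🬂[38;2;8;16;12m[48;2;7;14;10m🬂[38;2;8;16;12m[48;2;7;14;10m🬂[38;2;8;16;12m[48;2;7;14;10m🬂[38;2;8;16;12m[48;2;7;14;10m🬂[38;2;8;16;12m[48;2;7;14;10m🬂[38;2;8;16;12m[48;2;7;14;10m🬂[38;2;8;16;12m[48;2;7;14;10m🬂[0m
</frame>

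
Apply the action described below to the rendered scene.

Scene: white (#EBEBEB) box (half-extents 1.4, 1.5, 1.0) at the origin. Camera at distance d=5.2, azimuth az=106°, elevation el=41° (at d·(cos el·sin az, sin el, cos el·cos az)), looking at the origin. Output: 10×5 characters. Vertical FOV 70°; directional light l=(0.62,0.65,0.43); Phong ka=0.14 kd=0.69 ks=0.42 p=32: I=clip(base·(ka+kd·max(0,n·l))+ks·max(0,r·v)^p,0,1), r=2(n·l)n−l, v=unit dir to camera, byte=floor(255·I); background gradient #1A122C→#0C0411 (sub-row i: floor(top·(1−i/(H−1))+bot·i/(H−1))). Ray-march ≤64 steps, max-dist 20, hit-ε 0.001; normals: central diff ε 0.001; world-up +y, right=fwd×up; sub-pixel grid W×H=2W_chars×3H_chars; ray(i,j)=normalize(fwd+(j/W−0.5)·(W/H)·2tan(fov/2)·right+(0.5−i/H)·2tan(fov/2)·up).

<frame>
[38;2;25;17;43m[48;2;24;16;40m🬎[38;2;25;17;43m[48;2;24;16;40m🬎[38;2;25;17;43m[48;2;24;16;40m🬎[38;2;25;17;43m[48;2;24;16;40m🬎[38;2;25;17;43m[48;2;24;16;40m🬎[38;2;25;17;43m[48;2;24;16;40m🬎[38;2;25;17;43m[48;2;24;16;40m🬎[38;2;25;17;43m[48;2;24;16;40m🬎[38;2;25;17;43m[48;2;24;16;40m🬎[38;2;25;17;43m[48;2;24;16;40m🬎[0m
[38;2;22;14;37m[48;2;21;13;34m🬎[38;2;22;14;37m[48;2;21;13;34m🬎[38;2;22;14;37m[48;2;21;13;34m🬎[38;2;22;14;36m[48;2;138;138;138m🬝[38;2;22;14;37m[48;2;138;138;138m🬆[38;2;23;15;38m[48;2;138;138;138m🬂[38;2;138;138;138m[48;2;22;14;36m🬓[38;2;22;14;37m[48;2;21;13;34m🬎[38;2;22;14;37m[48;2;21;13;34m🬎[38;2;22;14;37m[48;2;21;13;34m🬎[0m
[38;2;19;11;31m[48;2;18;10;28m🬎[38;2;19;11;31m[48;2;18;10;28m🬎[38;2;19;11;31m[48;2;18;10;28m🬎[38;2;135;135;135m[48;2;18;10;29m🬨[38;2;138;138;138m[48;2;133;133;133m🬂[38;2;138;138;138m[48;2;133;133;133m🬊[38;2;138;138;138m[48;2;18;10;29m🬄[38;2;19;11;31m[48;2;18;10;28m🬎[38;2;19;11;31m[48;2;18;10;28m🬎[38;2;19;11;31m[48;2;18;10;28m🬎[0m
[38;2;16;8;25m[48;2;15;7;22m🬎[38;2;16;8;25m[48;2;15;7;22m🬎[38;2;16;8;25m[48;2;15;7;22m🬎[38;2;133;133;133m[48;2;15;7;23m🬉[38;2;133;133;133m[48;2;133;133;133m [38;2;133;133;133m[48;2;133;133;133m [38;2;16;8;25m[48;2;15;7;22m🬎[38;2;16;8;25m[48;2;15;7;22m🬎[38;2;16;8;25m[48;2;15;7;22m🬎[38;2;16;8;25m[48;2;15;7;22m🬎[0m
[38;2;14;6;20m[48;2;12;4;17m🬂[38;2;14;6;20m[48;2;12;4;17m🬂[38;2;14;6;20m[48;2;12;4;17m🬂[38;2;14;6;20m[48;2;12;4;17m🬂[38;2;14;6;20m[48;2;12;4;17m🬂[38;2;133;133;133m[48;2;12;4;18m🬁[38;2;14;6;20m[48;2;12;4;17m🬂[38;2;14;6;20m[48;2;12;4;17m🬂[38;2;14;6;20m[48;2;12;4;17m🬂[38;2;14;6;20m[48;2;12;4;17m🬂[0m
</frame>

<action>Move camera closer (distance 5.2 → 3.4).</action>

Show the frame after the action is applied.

<frame>
[38;2;25;17;43m[48;2;24;16;40m🬎[38;2;25;17;43m[48;2;24;16;40m🬎[38;2;25;17;43m[48;2;24;16;40m🬎[38;2;25;17;42m[48;2;138;138;138m🬝[38;2;25;17;43m[48;2;138;138;138m🬎[38;2;25;17;43m[48;2;138;138;138m🬎[38;2;25;17;43m[48;2;138;138;138m🬎[38;2;138;138;138m[48;2;25;17;42m🬏[38;2;25;17;43m[48;2;24;16;40m🬎[38;2;25;17;43m[48;2;24;16;40m🬎[0m
[38;2;22;14;37m[48;2;21;13;34m🬎[38;2;22;14;37m[48;2;134;134;134m🬆[38;2;23;15;38m[48;2;138;138;138m🬀[38;2;138;138;138m[48;2;138;138;138m [38;2;138;138;138m[48;2;138;138;138m [38;2;138;138;138m[48;2;138;138;138m [38;2;138;138;138m[48;2;138;138;138m [38;2;138;138;138m[48;2;22;14;36m▌[38;2;22;14;37m[48;2;21;13;34m🬎[38;2;22;14;37m[48;2;21;13;34m🬎[0m
[38;2;19;11;31m[48;2;18;10;28m🬎[38;2;133;133;133m[48;2;18;10;28m🬊[38;2;133;133;133m[48;2;133;133;133m [38;2;133;133;133m[48;2;133;133;133m [38;2;133;133;133m[48;2;133;133;133m [38;2;138;138;138m[48;2;133;133;133m🬂[38;2;138;138;138m[48;2;133;133;133m🬂[38;2;135;135;135m[48;2;18;10;28m🬝[38;2;19;11;31m[48;2;18;10;28m🬎[38;2;19;11;31m[48;2;18;10;28m🬎[0m
[38;2;16;8;25m[48;2;15;7;22m🬎[38;2;16;8;25m[48;2;15;7;22m🬎[38;2;133;133;133m[48;2;15;7;23m🬨[38;2;133;133;133m[48;2;133;133;133m [38;2;133;133;133m[48;2;133;133;133m [38;2;133;133;133m[48;2;133;133;133m [38;2;133;133;133m[48;2;133;133;133m [38;2;133;133;133m[48;2;15;7;23m🬀[38;2;16;8;25m[48;2;15;7;22m🬎[38;2;16;8;25m[48;2;15;7;22m🬎[0m
[38;2;14;6;20m[48;2;12;4;17m🬂[38;2;14;6;20m[48;2;12;4;17m🬂[38;2;14;6;20m[48;2;12;4;17m🬂[38;2;133;133;133m[48;2;12;4;17m🬎[38;2;133;133;133m[48;2;12;4;17m🬎[38;2;133;133;133m[48;2;133;133;133m [38;2;133;133;133m[48;2;12;4;17m🬕[38;2;14;6;20m[48;2;12;4;17m🬂[38;2;14;6;20m[48;2;12;4;17m🬂[38;2;14;6;20m[48;2;12;4;17m🬂[0m
</frame>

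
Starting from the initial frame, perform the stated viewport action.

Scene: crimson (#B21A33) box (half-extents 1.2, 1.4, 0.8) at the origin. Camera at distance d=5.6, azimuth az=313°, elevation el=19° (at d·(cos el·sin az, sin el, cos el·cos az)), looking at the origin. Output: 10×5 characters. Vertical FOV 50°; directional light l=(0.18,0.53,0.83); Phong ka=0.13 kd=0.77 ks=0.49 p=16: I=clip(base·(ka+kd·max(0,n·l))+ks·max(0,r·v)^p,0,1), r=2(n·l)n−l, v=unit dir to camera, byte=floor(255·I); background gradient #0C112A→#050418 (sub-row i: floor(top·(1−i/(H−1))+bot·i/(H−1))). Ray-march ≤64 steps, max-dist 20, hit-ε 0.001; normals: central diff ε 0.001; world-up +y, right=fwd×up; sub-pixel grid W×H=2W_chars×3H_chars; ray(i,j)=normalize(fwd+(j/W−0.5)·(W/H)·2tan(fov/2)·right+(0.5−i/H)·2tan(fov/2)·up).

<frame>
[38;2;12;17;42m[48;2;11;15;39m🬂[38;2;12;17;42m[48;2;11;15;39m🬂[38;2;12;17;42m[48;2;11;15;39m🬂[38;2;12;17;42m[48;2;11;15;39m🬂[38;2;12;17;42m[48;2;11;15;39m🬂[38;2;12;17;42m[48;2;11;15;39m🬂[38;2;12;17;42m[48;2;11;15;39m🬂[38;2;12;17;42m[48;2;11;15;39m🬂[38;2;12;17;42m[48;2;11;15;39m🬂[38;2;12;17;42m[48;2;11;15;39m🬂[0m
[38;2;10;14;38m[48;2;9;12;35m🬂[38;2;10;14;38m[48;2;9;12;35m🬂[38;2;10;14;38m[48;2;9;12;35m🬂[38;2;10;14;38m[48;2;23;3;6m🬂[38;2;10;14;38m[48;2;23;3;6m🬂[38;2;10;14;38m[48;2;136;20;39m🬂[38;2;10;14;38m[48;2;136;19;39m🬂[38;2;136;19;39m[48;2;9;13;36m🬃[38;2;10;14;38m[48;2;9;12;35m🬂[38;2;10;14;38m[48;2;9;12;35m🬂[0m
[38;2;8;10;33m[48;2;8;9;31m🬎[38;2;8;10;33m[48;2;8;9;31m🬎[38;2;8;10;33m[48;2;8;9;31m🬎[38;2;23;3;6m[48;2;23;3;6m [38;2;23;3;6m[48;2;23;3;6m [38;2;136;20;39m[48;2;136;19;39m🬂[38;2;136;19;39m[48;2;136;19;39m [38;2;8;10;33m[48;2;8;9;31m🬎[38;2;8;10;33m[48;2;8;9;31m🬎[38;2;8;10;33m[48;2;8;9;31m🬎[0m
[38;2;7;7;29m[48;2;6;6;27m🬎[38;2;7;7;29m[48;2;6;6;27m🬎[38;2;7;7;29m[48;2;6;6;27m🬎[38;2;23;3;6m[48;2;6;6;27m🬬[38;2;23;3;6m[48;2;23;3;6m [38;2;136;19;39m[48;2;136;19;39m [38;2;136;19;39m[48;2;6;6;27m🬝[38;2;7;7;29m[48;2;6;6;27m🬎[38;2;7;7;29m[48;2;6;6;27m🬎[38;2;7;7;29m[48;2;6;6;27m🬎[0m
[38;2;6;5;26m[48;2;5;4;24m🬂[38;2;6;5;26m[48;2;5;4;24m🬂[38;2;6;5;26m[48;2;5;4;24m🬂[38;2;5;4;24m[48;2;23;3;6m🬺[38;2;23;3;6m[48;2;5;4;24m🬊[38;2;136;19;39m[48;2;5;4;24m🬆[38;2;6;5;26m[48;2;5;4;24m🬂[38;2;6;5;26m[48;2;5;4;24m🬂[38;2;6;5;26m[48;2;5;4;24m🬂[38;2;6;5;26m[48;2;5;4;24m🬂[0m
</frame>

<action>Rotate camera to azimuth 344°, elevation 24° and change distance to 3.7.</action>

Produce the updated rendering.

<frame>
[38;2;12;17;42m[48;2;11;15;39m🬂[38;2;12;17;42m[48;2;11;15;39m🬂[38;2;11;16;41m[48;2;138;21;41m🬎[38;2;11;16;41m[48;2;139;22;42m🬎[38;2;11;16;41m[48;2;140;23;42m🬎[38;2;11;16;41m[48;2;139;22;42m🬎[38;2;11;16;41m[48;2;139;22;41m🬎[38;2;11;16;41m[48;2;138;21;40m🬎[38;2;12;17;42m[48;2;116;16;33m🬂[38;2;12;17;42m[48;2;11;15;39m🬂[0m
[38;2;10;14;38m[48;2;9;12;35m🬂[38;2;10;14;38m[48;2;9;12;35m🬂[38;2;138;21;40m[48;2;137;20;39m🬁[38;2;138;21;40m[48;2;137;20;39m🬂[38;2;138;21;40m[48;2;137;20;39m🬂[38;2;138;21;40m[48;2;137;20;39m🬂[38;2;138;21;40m[48;2;137;20;39m🬀[38;2;137;20;39m[48;2;136;20;39m🬝[38;2;137;20;39m[48;2;136;20;39m🬎[38;2;10;14;38m[48;2;9;12;35m🬂[0m
[38;2;8;10;33m[48;2;8;9;31m🬎[38;2;8;10;33m[48;2;8;9;31m🬎[38;2;136;20;39m[48;2;8;9;31m🬬[38;2;136;20;39m[48;2;136;20;39m [38;2;136;20;39m[48;2;136;20;39m [38;2;136;20;39m[48;2;136;20;39m [38;2;136;20;39m[48;2;136;19;39m🬝[38;2;136;20;39m[48;2;136;19;39m🬎[38;2;136;19;39m[48;2;8;9;32m🬕[38;2;8;10;33m[48;2;8;9;31m🬎[0m
[38;2;7;7;29m[48;2;6;6;27m🬎[38;2;7;7;29m[48;2;6;6;27m🬎[38;2;136;19;39m[48;2;6;7;28m▐[38;2;136;19;39m[48;2;136;19;39m [38;2;136;19;39m[48;2;136;19;39m [38;2;136;19;39m[48;2;136;19;39m [38;2;136;19;39m[48;2;136;19;39m [38;2;136;19;39m[48;2;136;19;39m [38;2;136;19;39m[48;2;6;7;28m▌[38;2;7;7;29m[48;2;6;6;27m🬎[0m
[38;2;6;5;26m[48;2;5;4;24m🬂[38;2;6;5;26m[48;2;5;4;24m🬂[38;2;136;19;39m[48;2;5;4;24m🬉[38;2;136;19;39m[48;2;136;19;39m [38;2;136;19;39m[48;2;136;19;39m [38;2;136;19;39m[48;2;136;19;39m [38;2;136;19;39m[48;2;136;19;39m [38;2;136;19;39m[48;2;5;4;24m🬎[38;2;136;19;39m[48;2;5;4;24m🬀[38;2;6;5;26m[48;2;5;4;24m🬂[0m
</frame>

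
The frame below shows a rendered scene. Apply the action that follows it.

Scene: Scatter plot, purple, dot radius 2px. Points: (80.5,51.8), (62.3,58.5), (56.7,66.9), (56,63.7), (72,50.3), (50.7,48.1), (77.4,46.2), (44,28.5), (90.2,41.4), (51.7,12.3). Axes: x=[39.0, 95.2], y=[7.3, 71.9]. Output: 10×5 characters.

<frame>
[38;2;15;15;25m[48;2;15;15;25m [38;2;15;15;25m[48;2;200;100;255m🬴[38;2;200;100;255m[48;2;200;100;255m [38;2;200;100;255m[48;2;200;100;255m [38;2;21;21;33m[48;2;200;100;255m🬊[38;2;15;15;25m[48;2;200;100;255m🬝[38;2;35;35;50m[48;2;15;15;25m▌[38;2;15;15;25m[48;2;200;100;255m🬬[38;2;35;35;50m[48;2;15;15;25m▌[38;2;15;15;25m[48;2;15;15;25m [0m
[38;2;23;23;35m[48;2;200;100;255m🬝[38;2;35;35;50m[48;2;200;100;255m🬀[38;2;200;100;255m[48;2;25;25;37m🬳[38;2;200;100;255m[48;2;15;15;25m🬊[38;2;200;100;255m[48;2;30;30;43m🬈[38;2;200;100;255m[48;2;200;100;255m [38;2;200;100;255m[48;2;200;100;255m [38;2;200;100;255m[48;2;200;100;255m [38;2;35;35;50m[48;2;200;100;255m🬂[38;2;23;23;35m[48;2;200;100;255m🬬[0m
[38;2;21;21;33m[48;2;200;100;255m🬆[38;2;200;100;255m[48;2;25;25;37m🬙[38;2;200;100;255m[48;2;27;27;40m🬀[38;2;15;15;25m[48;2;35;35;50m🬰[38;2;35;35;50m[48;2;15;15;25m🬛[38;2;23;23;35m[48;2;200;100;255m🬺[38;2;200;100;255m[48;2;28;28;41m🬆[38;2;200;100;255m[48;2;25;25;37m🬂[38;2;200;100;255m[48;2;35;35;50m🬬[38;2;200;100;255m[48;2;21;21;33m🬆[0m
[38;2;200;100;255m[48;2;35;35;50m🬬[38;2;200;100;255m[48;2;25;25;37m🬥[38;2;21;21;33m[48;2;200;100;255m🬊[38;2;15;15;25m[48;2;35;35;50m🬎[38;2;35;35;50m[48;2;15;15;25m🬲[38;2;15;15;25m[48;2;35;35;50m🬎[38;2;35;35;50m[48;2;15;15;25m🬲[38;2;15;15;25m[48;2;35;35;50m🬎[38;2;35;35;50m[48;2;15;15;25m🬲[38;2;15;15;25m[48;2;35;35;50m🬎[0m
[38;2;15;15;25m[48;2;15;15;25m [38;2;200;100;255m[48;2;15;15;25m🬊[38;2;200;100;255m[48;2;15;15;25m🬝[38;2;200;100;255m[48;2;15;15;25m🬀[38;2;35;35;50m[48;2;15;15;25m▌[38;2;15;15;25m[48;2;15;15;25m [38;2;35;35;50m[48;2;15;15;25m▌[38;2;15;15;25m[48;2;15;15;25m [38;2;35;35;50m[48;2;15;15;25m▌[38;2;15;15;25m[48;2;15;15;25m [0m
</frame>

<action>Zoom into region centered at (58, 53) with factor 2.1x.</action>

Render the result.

<frame>
[38;2;15;15;25m[48;2;15;15;25m [38;2;15;15;25m[48;2;15;15;25m [38;2;35;35;50m[48;2;15;15;25m▌[38;2;200;100;255m[48;2;15;15;25m🬸[38;2;200;100;255m[48;2;200;100;255m [38;2;200;100;255m[48;2;15;15;25m🬐[38;2;23;23;35m[48;2;200;100;255m🬬[38;2;15;15;25m[48;2;15;15;25m [38;2;35;35;50m[48;2;15;15;25m▌[38;2;15;15;25m[48;2;15;15;25m [0m
[38;2;35;35;50m[48;2;15;15;25m🬂[38;2;35;35;50m[48;2;15;15;25m🬂[38;2;35;35;50m[48;2;15;15;25m🬕[38;2;200;100;255m[48;2;19;19;30m🬁[38;2;200;100;255m[48;2;21;21;33m🬆[38;2;200;100;255m[48;2;25;25;37m🬫[38;2;200;100;255m[48;2;200;100;255m [38;2;200;100;255m[48;2;23;23;35m🬃[38;2;35;35;50m[48;2;15;15;25m🬕[38;2;35;35;50m[48;2;15;15;25m🬂[0m
[38;2;15;15;25m[48;2;35;35;50m🬰[38;2;23;23;35m[48;2;200;100;255m🬝[38;2;28;28;41m[48;2;200;100;255m🬊[38;2;15;15;25m[48;2;35;35;50m🬰[38;2;35;35;50m[48;2;15;15;25m🬛[38;2;15;15;25m[48;2;35;35;50m🬰[38;2;200;100;255m[48;2;27;27;40m🬀[38;2;15;15;25m[48;2;35;35;50m🬰[38;2;31;31;45m[48;2;200;100;255m🬝[38;2;15;15;25m[48;2;200;100;255m🬀[0m
[38;2;15;15;25m[48;2;35;35;50m🬎[38;2;200;100;255m[48;2;28;28;41m🬊[38;2;200;100;255m[48;2;35;35;50m🬝[38;2;200;100;255m[48;2;23;23;35m🬀[38;2;35;35;50m[48;2;15;15;25m🬲[38;2;15;15;25m[48;2;35;35;50m🬎[38;2;35;35;50m[48;2;15;15;25m🬲[38;2;15;15;25m[48;2;35;35;50m🬎[38;2;35;35;50m[48;2;15;15;25m🬲[38;2;200;100;255m[48;2;28;28;41m🬊[0m
[38;2;15;15;25m[48;2;15;15;25m [38;2;15;15;25m[48;2;15;15;25m [38;2;35;35;50m[48;2;15;15;25m▌[38;2;15;15;25m[48;2;15;15;25m [38;2;35;35;50m[48;2;15;15;25m▌[38;2;15;15;25m[48;2;15;15;25m [38;2;35;35;50m[48;2;15;15;25m▌[38;2;15;15;25m[48;2;15;15;25m [38;2;35;35;50m[48;2;15;15;25m▌[38;2;15;15;25m[48;2;15;15;25m [0m
</frame>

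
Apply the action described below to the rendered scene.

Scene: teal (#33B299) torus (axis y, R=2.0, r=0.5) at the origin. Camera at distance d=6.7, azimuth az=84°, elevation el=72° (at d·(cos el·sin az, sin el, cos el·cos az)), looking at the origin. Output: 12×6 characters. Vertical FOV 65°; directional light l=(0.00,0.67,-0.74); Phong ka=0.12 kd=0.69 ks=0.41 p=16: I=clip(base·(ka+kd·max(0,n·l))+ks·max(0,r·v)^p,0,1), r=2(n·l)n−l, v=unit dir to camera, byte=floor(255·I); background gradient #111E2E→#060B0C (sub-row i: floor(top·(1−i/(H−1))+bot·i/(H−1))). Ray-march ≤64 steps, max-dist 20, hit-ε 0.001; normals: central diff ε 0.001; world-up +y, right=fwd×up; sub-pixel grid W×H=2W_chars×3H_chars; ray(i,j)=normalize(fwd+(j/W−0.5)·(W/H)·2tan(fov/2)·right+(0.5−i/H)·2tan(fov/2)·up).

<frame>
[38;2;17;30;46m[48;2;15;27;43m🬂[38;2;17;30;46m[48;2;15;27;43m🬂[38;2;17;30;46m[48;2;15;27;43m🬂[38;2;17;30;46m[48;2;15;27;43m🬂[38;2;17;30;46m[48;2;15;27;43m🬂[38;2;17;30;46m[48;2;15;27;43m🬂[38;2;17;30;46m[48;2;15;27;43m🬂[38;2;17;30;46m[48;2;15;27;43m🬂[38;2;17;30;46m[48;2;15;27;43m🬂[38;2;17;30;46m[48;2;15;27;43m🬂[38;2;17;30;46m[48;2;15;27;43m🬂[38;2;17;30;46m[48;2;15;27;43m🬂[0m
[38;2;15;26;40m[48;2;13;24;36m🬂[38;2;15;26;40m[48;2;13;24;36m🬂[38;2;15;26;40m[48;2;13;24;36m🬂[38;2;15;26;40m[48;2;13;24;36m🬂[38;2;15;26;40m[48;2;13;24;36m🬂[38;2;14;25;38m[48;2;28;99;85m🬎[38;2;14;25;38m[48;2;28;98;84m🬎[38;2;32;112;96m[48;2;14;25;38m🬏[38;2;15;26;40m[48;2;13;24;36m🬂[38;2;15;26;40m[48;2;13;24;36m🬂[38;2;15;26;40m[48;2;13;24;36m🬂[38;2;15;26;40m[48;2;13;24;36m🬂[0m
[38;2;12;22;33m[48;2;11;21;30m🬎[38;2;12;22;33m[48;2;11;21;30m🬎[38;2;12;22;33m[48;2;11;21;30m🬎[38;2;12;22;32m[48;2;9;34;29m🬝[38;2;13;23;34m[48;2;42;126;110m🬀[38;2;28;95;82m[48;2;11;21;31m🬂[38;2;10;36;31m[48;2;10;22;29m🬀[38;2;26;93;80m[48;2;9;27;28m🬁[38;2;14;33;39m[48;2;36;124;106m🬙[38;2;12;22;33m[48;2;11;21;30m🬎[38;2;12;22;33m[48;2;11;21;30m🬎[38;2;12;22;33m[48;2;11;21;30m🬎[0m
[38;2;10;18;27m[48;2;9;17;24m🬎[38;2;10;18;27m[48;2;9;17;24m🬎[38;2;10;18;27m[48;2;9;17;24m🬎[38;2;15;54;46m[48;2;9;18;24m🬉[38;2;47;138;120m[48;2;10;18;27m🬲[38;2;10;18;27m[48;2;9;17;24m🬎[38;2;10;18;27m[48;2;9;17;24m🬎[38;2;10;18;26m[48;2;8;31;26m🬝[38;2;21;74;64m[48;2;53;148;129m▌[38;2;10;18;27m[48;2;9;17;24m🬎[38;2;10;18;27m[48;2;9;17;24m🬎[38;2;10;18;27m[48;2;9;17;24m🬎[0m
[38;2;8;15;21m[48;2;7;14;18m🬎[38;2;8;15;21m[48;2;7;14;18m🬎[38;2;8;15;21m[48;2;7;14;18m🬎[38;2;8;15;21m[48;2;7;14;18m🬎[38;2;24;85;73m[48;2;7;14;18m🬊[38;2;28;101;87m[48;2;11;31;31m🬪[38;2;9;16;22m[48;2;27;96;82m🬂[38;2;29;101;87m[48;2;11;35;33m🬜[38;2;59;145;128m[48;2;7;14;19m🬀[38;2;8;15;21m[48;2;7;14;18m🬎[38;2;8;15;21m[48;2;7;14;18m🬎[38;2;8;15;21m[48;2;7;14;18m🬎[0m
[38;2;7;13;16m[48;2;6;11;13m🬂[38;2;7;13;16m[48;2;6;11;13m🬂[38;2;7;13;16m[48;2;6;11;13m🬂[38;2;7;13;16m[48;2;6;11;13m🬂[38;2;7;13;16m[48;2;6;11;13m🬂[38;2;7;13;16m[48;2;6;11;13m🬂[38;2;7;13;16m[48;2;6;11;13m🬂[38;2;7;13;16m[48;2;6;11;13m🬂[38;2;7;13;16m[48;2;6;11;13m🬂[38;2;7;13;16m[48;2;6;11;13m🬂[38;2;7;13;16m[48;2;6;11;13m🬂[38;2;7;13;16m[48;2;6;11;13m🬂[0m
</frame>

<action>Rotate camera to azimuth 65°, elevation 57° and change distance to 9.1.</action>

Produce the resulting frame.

<frame>
[38;2;17;30;46m[48;2;15;27;43m🬂[38;2;17;30;46m[48;2;15;27;43m🬂[38;2;17;30;46m[48;2;15;27;43m🬂[38;2;17;30;46m[48;2;15;27;43m🬂[38;2;17;30;46m[48;2;15;27;43m🬂[38;2;17;30;46m[48;2;15;27;43m🬂[38;2;17;30;46m[48;2;15;27;43m🬂[38;2;17;30;46m[48;2;15;27;43m🬂[38;2;17;30;46m[48;2;15;27;43m🬂[38;2;17;30;46m[48;2;15;27;43m🬂[38;2;17;30;46m[48;2;15;27;43m🬂[38;2;17;30;46m[48;2;15;27;43m🬂[0m
[38;2;15;26;40m[48;2;13;24;36m🬂[38;2;15;26;40m[48;2;13;24;36m🬂[38;2;15;26;40m[48;2;13;24;36m🬂[38;2;15;26;40m[48;2;13;24;36m🬂[38;2;15;26;40m[48;2;13;24;36m🬂[38;2;15;26;40m[48;2;13;24;36m🬂[38;2;15;26;40m[48;2;13;24;36m🬂[38;2;15;26;40m[48;2;13;24;36m🬂[38;2;15;26;40m[48;2;13;24;36m🬂[38;2;15;26;40m[48;2;13;24;36m🬂[38;2;15;26;40m[48;2;13;24;36m🬂[38;2;15;26;40m[48;2;13;24;36m🬂[0m
[38;2;12;22;33m[48;2;11;21;30m🬎[38;2;12;22;33m[48;2;11;21;30m🬎[38;2;12;22;33m[48;2;11;21;30m🬎[38;2;12;22;33m[48;2;11;21;30m🬎[38;2;12;22;32m[48;2;32;111;96m🬝[38;2;35;107;93m[48;2;14;34;39m🬓[38;2;32;112;96m[48;2;9;21;26m🬀[38;2;11;22;29m[48;2;23;82;71m🬙[38;2;12;22;33m[48;2;11;21;30m🬎[38;2;12;22;33m[48;2;11;21;30m🬎[38;2;12;22;33m[48;2;11;21;30m🬎[38;2;12;22;33m[48;2;11;21;30m🬎[0m
[38;2;10;18;27m[48;2;9;17;24m🬎[38;2;10;18;27m[48;2;9;17;24m🬎[38;2;10;18;27m[48;2;9;17;24m🬎[38;2;10;18;27m[48;2;9;17;24m🬎[38;2;40;122;106m[48;2;9;21;26m🬉[38;2;10;18;27m[48;2;32;116;99m🬎[38;2;10;18;26m[48;2;25;90;77m🬝[38;2;10;18;27m[48;2;30;100;86m🬄[38;2;10;18;27m[48;2;9;17;24m🬎[38;2;10;18;27m[48;2;9;17;24m🬎[38;2;10;18;27m[48;2;9;17;24m🬎[38;2;10;18;27m[48;2;9;17;24m🬎[0m
[38;2;8;15;21m[48;2;7;14;18m🬎[38;2;8;15;21m[48;2;7;14;18m🬎[38;2;8;15;21m[48;2;7;14;18m🬎[38;2;8;15;21m[48;2;7;14;18m🬎[38;2;8;15;21m[48;2;7;14;18m🬎[38;2;18;63;54m[48;2;7;15;18m🬁[38;2;23;82;70m[48;2;7;14;19m🬂[38;2;20;73;62m[48;2;7;14;19m🬀[38;2;8;15;21m[48;2;7;14;18m🬎[38;2;8;15;21m[48;2;7;14;18m🬎[38;2;8;15;21m[48;2;7;14;18m🬎[38;2;8;15;21m[48;2;7;14;18m🬎[0m
[38;2;7;13;16m[48;2;6;11;13m🬂[38;2;7;13;16m[48;2;6;11;13m🬂[38;2;7;13;16m[48;2;6;11;13m🬂[38;2;7;13;16m[48;2;6;11;13m🬂[38;2;7;13;16m[48;2;6;11;13m🬂[38;2;7;13;16m[48;2;6;11;13m🬂[38;2;7;13;16m[48;2;6;11;13m🬂[38;2;7;13;16m[48;2;6;11;13m🬂[38;2;7;13;16m[48;2;6;11;13m🬂[38;2;7;13;16m[48;2;6;11;13m🬂[38;2;7;13;16m[48;2;6;11;13m🬂[38;2;7;13;16m[48;2;6;11;13m🬂[0m
</frame>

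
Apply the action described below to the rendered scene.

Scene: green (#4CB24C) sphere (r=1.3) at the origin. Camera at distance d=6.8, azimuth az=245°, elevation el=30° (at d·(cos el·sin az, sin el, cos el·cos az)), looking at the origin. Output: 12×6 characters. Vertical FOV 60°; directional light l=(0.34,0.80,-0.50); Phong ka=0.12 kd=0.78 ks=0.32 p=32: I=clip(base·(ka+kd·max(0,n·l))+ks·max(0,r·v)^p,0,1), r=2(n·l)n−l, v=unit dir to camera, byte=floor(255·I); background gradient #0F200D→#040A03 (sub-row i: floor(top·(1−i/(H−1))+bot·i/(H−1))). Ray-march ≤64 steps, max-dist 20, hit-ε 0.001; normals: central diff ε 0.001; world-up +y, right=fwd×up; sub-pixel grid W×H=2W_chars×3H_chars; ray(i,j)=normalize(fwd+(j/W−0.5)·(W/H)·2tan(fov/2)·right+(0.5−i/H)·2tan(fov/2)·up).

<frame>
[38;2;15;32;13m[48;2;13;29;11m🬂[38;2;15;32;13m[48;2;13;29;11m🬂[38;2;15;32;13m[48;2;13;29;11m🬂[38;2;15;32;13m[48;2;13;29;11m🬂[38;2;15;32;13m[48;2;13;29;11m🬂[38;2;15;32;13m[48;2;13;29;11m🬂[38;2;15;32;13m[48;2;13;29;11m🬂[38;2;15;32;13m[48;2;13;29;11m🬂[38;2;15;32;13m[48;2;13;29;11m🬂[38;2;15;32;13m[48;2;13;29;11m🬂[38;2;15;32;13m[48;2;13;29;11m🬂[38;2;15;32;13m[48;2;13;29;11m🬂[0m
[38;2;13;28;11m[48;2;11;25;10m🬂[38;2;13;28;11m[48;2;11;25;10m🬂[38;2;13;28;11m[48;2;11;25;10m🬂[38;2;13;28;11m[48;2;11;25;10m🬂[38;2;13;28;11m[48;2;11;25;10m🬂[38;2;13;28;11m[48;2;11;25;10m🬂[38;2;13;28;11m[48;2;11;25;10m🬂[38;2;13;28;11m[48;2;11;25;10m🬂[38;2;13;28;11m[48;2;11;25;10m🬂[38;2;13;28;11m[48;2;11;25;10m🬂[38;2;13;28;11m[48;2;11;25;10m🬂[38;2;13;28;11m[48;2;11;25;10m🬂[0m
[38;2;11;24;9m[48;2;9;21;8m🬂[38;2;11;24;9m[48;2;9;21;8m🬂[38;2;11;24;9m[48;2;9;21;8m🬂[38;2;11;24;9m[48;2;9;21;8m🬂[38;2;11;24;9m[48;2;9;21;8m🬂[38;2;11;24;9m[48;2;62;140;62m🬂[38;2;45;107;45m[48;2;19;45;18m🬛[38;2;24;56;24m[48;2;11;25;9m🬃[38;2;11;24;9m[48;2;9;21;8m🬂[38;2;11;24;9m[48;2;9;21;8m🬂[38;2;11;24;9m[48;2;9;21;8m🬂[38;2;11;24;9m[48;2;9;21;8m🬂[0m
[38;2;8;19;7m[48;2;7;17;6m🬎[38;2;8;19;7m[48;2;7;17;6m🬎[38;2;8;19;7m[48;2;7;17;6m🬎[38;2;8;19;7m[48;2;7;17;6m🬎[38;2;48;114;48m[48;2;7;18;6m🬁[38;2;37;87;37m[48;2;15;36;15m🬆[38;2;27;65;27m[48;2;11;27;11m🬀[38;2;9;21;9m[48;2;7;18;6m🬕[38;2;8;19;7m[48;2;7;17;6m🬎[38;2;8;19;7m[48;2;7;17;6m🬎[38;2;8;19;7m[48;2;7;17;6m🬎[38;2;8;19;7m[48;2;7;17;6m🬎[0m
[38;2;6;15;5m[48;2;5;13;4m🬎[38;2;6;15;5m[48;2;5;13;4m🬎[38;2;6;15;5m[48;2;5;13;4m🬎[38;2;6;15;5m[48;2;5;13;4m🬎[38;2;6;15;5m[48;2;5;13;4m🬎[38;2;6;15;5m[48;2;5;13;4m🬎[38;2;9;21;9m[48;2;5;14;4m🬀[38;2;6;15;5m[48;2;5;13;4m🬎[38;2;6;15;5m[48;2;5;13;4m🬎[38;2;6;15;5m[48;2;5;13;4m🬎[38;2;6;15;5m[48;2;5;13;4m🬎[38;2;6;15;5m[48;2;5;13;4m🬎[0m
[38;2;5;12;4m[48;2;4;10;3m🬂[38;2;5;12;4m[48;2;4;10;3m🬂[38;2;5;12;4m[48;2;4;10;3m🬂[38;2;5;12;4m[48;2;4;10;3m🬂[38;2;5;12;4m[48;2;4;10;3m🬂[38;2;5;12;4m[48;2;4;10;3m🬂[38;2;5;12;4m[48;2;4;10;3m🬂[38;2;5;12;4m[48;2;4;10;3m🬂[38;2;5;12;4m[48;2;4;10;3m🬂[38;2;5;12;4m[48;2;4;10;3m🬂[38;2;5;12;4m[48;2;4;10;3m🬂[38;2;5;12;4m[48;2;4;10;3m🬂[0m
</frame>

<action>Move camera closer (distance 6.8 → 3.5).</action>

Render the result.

<frame>
[38;2;15;32;13m[48;2;13;29;11m🬂[38;2;15;32;13m[48;2;13;29;11m🬂[38;2;15;32;13m[48;2;13;29;11m🬂[38;2;15;32;13m[48;2;13;29;11m🬂[38;2;15;32;13m[48;2;13;29;11m🬂[38;2;15;32;13m[48;2;13;29;11m🬂[38;2;15;32;13m[48;2;13;29;11m🬂[38;2;15;32;13m[48;2;13;29;11m🬂[38;2;15;32;13m[48;2;13;29;11m🬂[38;2;15;32;13m[48;2;13;29;11m🬂[38;2;15;32;13m[48;2;13;29;11m🬂[38;2;15;32;13m[48;2;13;29;11m🬂[0m
[38;2;13;28;11m[48;2;11;25;10m🬂[38;2;13;28;11m[48;2;11;25;10m🬂[38;2;13;28;11m[48;2;11;25;10m🬂[38;2;13;28;11m[48;2;11;25;10m🬂[38;2;12;27;10m[48;2;64;147;64m🬆[38;2;13;28;11m[48;2;63;137;63m🬀[38;2;51;122;51m[48;2;44;104;44m🬆[38;2;13;28;11m[48;2;36;86;36m🬂[38;2;26;61;26m[48;2;12;26;10m🬏[38;2;13;28;11m[48;2;11;25;10m🬂[38;2;13;28;11m[48;2;11;25;10m🬂[38;2;13;28;11m[48;2;11;25;10m🬂[0m
[38;2;11;24;9m[48;2;9;21;8m🬂[38;2;11;24;9m[48;2;9;21;8m🬂[38;2;11;24;9m[48;2;9;21;8m🬂[38;2;55;130;55m[48;2;10;23;8m🬷[38;2;125;196;125m[48;2;53;120;53m🬁[38;2;98;164;98m[48;2;42;98;42m🬀[38;2;38;90;38m[48;2;31;73;31m🬆[38;2;29;70;29m[48;2;22;52;22m🬆[38;2;20;48;20m[48;2;12;29;12m🬄[38;2;11;24;9m[48;2;9;21;8m🬂[38;2;11;24;9m[48;2;9;21;8m🬂[38;2;11;24;9m[48;2;9;21;8m🬂[0m
[38;2;8;19;7m[48;2;7;17;6m🬎[38;2;8;19;7m[48;2;7;17;6m🬎[38;2;8;19;7m[48;2;7;17;6m🬎[38;2;41;98;41m[48;2;7;17;6m🬬[38;2;38;91;38m[48;2;30;72;30m🬆[38;2;32;75;32m[48;2;23;56;23m🬆[38;2;24;57;24m[48;2;16;38;16m🬆[38;2;15;37;15m[48;2;9;21;9m🬆[38;2;9;21;9m[48;2;9;21;9m [38;2;9;20;8m[48;2;7;17;6m🬆[38;2;8;19;7m[48;2;7;17;6m🬎[38;2;8;19;7m[48;2;7;17;6m🬎[0m
[38;2;6;15;5m[48;2;5;13;4m🬎[38;2;6;15;5m[48;2;5;13;4m🬎[38;2;6;15;5m[48;2;5;13;4m🬎[38;2;27;63;27m[48;2;5;14;4m🬁[38;2;19;46;19m[48;2;7;17;6m🬎[38;2;17;40;17m[48;2;9;23;9m🬂[38;2;11;28;11m[48;2;9;21;9m🬀[38;2;9;21;9m[48;2;9;21;9m [38;2;9;21;9m[48;2;5;13;4m🬆[38;2;6;15;5m[48;2;5;13;4m🬎[38;2;6;15;5m[48;2;5;13;4m🬎[38;2;6;15;5m[48;2;5;13;4m🬎[0m
[38;2;5;12;4m[48;2;4;10;3m🬂[38;2;5;12;4m[48;2;4;10;3m🬂[38;2;5;12;4m[48;2;4;10;3m🬂[38;2;5;12;4m[48;2;4;10;3m🬂[38;2;5;12;4m[48;2;4;10;3m🬂[38;2;9;21;9m[48;2;4;10;3m🬁[38;2;9;21;9m[48;2;4;10;3m🬂[38;2;5;12;4m[48;2;4;10;3m🬂[38;2;5;12;4m[48;2;4;10;3m🬂[38;2;5;12;4m[48;2;4;10;3m🬂[38;2;5;12;4m[48;2;4;10;3m🬂[38;2;5;12;4m[48;2;4;10;3m🬂[0m
</frame>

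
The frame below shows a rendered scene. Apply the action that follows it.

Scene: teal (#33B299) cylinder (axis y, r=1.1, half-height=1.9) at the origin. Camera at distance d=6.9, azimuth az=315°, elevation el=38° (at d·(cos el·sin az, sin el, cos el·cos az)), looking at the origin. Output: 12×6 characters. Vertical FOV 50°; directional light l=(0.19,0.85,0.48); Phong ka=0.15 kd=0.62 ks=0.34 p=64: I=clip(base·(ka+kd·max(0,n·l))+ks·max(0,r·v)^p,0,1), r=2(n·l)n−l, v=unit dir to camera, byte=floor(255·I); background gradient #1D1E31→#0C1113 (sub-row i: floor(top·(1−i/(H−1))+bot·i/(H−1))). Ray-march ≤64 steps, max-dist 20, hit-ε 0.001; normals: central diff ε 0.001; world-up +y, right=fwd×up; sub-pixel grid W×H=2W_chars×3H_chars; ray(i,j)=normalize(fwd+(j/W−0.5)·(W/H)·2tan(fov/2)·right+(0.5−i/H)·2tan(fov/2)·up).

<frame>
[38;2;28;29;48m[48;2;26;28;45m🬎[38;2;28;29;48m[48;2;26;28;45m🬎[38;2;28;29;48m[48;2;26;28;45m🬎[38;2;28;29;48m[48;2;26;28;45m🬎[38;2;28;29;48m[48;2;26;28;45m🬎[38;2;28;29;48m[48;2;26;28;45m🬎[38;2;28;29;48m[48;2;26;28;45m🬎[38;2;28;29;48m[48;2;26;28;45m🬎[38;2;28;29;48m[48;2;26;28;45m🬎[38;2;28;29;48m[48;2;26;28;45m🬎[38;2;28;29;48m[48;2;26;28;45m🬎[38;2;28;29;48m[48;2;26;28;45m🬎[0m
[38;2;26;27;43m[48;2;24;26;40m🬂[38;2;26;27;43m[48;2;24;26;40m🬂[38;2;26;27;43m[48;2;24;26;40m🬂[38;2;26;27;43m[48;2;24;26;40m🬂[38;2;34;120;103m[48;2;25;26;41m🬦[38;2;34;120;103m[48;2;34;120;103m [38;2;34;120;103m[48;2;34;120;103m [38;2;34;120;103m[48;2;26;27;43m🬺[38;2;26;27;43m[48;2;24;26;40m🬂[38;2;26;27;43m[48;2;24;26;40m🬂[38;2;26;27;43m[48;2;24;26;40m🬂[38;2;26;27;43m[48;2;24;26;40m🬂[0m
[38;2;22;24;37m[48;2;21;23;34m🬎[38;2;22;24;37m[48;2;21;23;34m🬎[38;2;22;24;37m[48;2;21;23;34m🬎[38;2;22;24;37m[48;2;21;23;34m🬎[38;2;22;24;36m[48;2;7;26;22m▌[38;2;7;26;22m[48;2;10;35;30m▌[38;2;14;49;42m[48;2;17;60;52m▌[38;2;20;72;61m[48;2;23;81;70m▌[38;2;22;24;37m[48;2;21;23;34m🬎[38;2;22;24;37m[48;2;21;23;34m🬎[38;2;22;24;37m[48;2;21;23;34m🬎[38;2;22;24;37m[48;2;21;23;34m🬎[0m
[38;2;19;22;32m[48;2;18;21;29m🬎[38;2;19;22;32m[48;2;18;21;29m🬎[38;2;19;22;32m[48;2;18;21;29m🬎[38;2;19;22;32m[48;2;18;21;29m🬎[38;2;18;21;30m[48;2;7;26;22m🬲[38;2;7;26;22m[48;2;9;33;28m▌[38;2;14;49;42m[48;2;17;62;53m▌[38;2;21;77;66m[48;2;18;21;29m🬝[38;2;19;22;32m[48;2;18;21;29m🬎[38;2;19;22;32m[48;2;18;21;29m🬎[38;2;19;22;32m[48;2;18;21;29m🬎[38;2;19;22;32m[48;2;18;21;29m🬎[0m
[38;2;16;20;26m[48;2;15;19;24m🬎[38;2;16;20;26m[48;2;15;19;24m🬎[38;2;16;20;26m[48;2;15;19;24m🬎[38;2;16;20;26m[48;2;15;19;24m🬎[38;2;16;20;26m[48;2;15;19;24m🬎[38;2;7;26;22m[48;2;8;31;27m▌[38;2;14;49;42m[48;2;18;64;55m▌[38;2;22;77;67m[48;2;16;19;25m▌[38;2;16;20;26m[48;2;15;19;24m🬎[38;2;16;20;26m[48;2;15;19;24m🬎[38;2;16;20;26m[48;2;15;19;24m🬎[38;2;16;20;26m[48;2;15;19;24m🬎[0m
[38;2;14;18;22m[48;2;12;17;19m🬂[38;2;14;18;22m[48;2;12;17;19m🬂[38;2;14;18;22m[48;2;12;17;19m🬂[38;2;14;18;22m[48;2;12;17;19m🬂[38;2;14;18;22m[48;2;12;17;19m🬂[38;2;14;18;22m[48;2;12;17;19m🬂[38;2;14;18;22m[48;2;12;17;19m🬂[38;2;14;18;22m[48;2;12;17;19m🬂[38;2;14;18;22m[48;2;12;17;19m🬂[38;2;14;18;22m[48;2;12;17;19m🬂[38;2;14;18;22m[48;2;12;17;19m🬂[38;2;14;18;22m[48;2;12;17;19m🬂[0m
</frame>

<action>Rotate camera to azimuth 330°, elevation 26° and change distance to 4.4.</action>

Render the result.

<frame>
[38;2;28;29;48m[48;2;26;28;45m🬎[38;2;28;29;48m[48;2;26;28;45m🬎[38;2;28;29;48m[48;2;26;28;45m🬎[38;2;7;26;22m[48;2;26;28;45m🬬[38;2;11;41;35m[48;2;9;33;28m▐[38;2;14;49;42m[48;2;16;56;48m▌[38;2;17;62;53m[48;2;19;67;57m▌[38;2;20;72;61m[48;2;21;76;65m▌[38;2;22;80;68m[48;2;23;82;71m▌[38;2;23;81;70m[48;2;27;28;46m🬄[38;2;28;29;48m[48;2;26;28;45m🬎[38;2;28;29;48m[48;2;26;28;45m🬎[0m
[38;2;26;27;43m[48;2;24;26;40m🬂[38;2;26;27;43m[48;2;24;26;40m🬂[38;2;26;27;43m[48;2;24;26;40m🬂[38;2;25;26;41m[48;2;7;26;22m▌[38;2;11;40;34m[48;2;8;30;26m▐[38;2;15;55;47m[48;2;13;48;41m▐[38;2;17;62;53m[48;2;19;67;58m▌[38;2;20;72;62m[48;2;22;77;66m▌[38;2;23;80;69m[48;2;23;83;71m▌[38;2;26;27;43m[48;2;24;26;40m🬂[38;2;26;27;43m[48;2;24;26;40m🬂[38;2;26;27;43m[48;2;24;26;40m🬂[0m
[38;2;22;24;37m[48;2;21;23;34m🬎[38;2;22;24;37m[48;2;21;23;34m🬎[38;2;22;24;37m[48;2;21;23;34m🬎[38;2;22;24;36m[48;2;7;26;22m▌[38;2;10;38;32m[48;2;7;27;23m▐[38;2;15;55;47m[48;2;13;47;40m▐[38;2;17;62;53m[48;2;19;67;58m▌[38;2;20;73;62m[48;2;22;77;66m▌[38;2;23;81;70m[48;2;23;82;71m▌[38;2;22;24;37m[48;2;21;23;34m🬎[38;2;22;24;37m[48;2;21;23;34m🬎[38;2;22;24;37m[48;2;21;23;34m🬎[0m
[38;2;19;22;32m[48;2;18;21;29m🬎[38;2;19;22;32m[48;2;18;21;29m🬎[38;2;19;22;32m[48;2;18;21;29m🬎[38;2;18;21;30m[48;2;7;26;22m🬺[38;2;7;26;22m[48;2;10;36;30m▌[38;2;15;54;46m[48;2;13;45;39m▐[38;2;17;62;53m[48;2;19;68;58m▌[38;2;21;74;63m[48;2;22;78;67m▌[38;2;23;82;70m[48;2;18;21;30m🬕[38;2;19;22;32m[48;2;18;21;29m🬎[38;2;19;22;32m[48;2;18;21;29m🬎[38;2;19;22;32m[48;2;18;21;29m🬎[0m
[38;2;16;20;26m[48;2;15;19;24m🬎[38;2;16;20;26m[48;2;15;19;24m🬎[38;2;16;20;26m[48;2;15;19;24m🬎[38;2;16;20;26m[48;2;15;19;24m🬎[38;2;7;26;22m[48;2;9;33;28m▌[38;2;15;53;46m[48;2;12;44;37m▐[38;2;17;62;53m[48;2;19;68;59m▌[38;2;21;74;64m[48;2;22;79;68m▌[38;2;23;83;71m[48;2;16;19;25m▌[38;2;16;20;26m[48;2;15;19;24m🬎[38;2;16;20;26m[48;2;15;19;24m🬎[38;2;16;20;26m[48;2;15;19;24m🬎[0m
[38;2;14;18;22m[48;2;12;17;19m🬂[38;2;14;18;22m[48;2;12;17;19m🬂[38;2;14;18;22m[48;2;12;17;19m🬂[38;2;14;18;22m[48;2;12;17;19m🬂[38;2;7;27;23m[48;2;12;17;19m🬬[38;2;15;53;45m[48;2;12;42;36m▐[38;2;17;62;53m[48;2;19;69;59m▌[38;2;21;75;65m[48;2;23;81;69m▌[38;2;23;83;71m[48;2;12;17;20m🬄[38;2;14;18;22m[48;2;12;17;19m🬂[38;2;14;18;22m[48;2;12;17;19m🬂[38;2;14;18;22m[48;2;12;17;19m🬂[0m
</frame>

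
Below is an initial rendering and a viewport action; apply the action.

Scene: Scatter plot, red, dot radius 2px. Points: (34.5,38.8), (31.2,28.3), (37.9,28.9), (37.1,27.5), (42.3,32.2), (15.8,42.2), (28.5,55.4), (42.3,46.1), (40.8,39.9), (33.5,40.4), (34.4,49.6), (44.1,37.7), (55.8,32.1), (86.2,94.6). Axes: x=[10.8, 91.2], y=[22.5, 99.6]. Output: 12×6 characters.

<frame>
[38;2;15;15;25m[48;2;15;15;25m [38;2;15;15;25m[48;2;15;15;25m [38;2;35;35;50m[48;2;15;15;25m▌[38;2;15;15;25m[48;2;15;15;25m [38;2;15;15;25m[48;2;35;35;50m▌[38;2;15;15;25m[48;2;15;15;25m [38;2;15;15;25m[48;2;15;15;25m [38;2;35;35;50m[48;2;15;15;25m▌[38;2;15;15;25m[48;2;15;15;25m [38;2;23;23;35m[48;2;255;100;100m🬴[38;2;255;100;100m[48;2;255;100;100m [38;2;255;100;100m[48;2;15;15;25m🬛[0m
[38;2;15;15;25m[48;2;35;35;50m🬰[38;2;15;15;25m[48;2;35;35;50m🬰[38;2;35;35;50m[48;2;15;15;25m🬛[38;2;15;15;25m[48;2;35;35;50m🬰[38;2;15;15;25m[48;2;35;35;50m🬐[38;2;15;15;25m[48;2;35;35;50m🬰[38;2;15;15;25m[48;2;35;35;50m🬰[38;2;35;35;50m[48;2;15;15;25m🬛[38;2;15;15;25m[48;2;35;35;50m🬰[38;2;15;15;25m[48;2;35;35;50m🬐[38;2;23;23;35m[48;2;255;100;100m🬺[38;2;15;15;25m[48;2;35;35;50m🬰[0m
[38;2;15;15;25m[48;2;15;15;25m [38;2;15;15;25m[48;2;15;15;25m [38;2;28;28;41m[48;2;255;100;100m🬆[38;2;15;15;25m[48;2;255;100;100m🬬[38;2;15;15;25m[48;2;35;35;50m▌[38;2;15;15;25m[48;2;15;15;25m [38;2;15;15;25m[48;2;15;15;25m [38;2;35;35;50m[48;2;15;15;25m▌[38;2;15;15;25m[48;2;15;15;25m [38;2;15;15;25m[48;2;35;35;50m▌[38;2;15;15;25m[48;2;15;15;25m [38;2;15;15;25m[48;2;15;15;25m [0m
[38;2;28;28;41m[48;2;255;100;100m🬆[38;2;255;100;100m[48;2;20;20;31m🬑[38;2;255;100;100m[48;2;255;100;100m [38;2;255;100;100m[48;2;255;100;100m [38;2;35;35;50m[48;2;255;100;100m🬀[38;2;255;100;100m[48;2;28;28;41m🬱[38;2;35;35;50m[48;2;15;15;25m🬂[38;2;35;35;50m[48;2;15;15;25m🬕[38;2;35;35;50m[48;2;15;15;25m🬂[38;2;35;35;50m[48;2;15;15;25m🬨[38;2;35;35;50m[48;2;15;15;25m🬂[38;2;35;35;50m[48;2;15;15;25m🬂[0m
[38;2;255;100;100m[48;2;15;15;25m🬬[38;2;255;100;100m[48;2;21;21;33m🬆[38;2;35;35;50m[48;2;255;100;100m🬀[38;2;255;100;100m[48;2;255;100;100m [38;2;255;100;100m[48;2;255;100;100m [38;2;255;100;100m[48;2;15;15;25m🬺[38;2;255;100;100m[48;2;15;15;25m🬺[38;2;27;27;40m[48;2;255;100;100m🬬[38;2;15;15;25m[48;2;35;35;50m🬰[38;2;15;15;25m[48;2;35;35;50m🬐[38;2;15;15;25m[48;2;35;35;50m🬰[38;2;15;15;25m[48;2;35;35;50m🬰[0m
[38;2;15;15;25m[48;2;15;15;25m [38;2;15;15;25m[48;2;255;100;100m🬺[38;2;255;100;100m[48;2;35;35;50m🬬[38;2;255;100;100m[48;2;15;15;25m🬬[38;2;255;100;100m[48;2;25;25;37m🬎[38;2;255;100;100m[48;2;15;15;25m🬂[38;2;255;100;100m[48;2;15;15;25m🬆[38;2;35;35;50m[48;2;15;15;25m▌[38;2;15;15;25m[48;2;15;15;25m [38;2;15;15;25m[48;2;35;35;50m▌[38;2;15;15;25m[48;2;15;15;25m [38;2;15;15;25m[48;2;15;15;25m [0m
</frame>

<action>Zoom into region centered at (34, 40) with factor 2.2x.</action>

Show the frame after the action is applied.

<frame>
[38;2;15;15;25m[48;2;15;15;25m [38;2;15;15;25m[48;2;15;15;25m [38;2;35;35;50m[48;2;15;15;25m▌[38;2;15;15;25m[48;2;255;100;100m🬐[38;2;255;100;100m[48;2;255;100;100m [38;2;15;15;25m[48;2;255;100;100m🬂[38;2;15;15;25m[48;2;255;100;100m🬬[38;2;35;35;50m[48;2;15;15;25m▌[38;2;15;15;25m[48;2;15;15;25m [38;2;15;15;25m[48;2;35;35;50m▌[38;2;15;15;25m[48;2;15;15;25m [38;2;15;15;25m[48;2;15;15;25m [0m
[38;2;23;23;35m[48;2;255;100;100m🬬[38;2;15;15;25m[48;2;35;35;50m🬰[38;2;35;35;50m[48;2;15;15;25m🬛[38;2;15;15;25m[48;2;35;35;50m🬰[38;2;255;100;100m[48;2;30;30;43m🬂[38;2;255;100;100m[48;2;15;15;25m🬬[38;2;255;100;100m[48;2;21;21;33m🬆[38;2;28;28;41m[48;2;255;100;100m🬆[38;2;255;100;100m[48;2;15;15;25m🬺[38;2;31;31;45m[48;2;255;100;100m🬬[38;2;15;15;25m[48;2;35;35;50m🬰[38;2;15;15;25m[48;2;35;35;50m🬰[0m
[38;2;255;100;100m[48;2;255;100;100m [38;2;15;15;25m[48;2;255;100;100m🬸[38;2;35;35;50m[48;2;15;15;25m▌[38;2;15;15;25m[48;2;15;15;25m [38;2;23;23;35m[48;2;255;100;100m🬝[38;2;15;15;25m[48;2;255;100;100m🬀[38;2;15;15;25m[48;2;255;100;100m🬊[38;2;35;35;50m[48;2;255;100;100m🬀[38;2;255;100;100m[48;2;255;100;100m [38;2;27;27;40m[48;2;255;100;100m🬬[38;2;15;15;25m[48;2;15;15;25m [38;2;15;15;25m[48;2;15;15;25m [0m
[38;2;255;100;100m[48;2;19;19;30m🬀[38;2;35;35;50m[48;2;15;15;25m🬂[38;2;35;35;50m[48;2;15;15;25m🬕[38;2;35;35;50m[48;2;15;15;25m🬂[38;2;255;100;100m[48;2;27;27;40m🬁[38;2;255;100;100m[48;2;15;15;25m🬬[38;2;255;100;100m[48;2;15;15;25m🬥[38;2;255;100;100m[48;2;35;35;50m🬨[38;2;255;100;100m[48;2;255;100;100m [38;2;255;100;100m[48;2;28;28;41m🬆[38;2;35;35;50m[48;2;15;15;25m🬂[38;2;35;35;50m[48;2;15;15;25m🬂[0m
[38;2;15;15;25m[48;2;35;35;50m🬰[38;2;15;15;25m[48;2;35;35;50m🬰[38;2;35;35;50m[48;2;15;15;25m🬛[38;2;23;23;35m[48;2;255;100;100m🬝[38;2;15;15;25m[48;2;255;100;100m🬀[38;2;15;15;25m[48;2;255;100;100m🬂[38;2;255;100;100m[48;2;255;100;100m [38;2;255;100;100m[48;2;255;100;100m [38;2;255;100;100m[48;2;15;15;25m🬝[38;2;255;100;100m[48;2;31;31;45m🬀[38;2;15;15;25m[48;2;35;35;50m🬰[38;2;15;15;25m[48;2;35;35;50m🬰[0m
[38;2;15;15;25m[48;2;15;15;25m [38;2;15;15;25m[48;2;15;15;25m [38;2;35;35;50m[48;2;15;15;25m▌[38;2;15;15;25m[48;2;15;15;25m [38;2;255;100;100m[48;2;21;21;33m🬊[38;2;255;100;100m[48;2;15;15;25m🬀[38;2;255;100;100m[48;2;15;15;25m🬊[38;2;255;100;100m[48;2;23;23;35m🬀[38;2;15;15;25m[48;2;15;15;25m [38;2;15;15;25m[48;2;35;35;50m▌[38;2;15;15;25m[48;2;15;15;25m [38;2;15;15;25m[48;2;15;15;25m [0m
</frame>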